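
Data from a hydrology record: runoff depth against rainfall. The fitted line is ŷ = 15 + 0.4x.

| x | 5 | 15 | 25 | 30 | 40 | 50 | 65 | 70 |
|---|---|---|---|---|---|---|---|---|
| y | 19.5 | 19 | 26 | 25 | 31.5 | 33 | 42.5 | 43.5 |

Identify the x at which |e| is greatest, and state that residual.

x = 5, e = 2.5

x=5: ŷ = 15 + 0.4·5 = 17; e = 19.5 − 17 = 2.5
x=15: ŷ = 15 + 0.4·15 = 21; e = 19 − 21 = -2
x=25: ŷ = 15 + 0.4·25 = 25; e = 26 − 25 = 1
x=30: ŷ = 15 + 0.4·30 = 27; e = 25 − 27 = -2
x=40: ŷ = 15 + 0.4·40 = 31; e = 31.5 − 31 = 0.5
x=50: ŷ = 15 + 0.4·50 = 35; e = 33 − 35 = -2
x=65: ŷ = 15 + 0.4·65 = 41; e = 42.5 − 41 = 1.5
x=70: ŷ = 15 + 0.4·70 = 43; e = 43.5 − 43 = 0.5
Largest |e| is 2.5 at x = 5, residual 2.5.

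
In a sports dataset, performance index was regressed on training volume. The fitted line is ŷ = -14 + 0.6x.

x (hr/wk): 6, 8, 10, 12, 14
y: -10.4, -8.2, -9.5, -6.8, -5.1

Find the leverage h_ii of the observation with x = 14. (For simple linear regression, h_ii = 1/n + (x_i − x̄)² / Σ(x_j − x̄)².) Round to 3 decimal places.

x̄ = (6 + 8 + 10 + 12 + 14)/5 = 10
Σ(x − x̄)² = 16 + 4 + 0 + 4 + 16 = 40
h = 1/5 + (4)²/40 = 0.2 + 0.4 = 0.600

h = 0.600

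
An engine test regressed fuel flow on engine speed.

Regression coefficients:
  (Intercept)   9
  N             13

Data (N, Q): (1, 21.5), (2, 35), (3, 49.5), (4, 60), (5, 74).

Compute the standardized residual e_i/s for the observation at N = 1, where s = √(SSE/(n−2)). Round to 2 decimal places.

-0.46

N=1: Q̂ = 9 + 13·1 = 22; e = 21.5 − 22 = -0.5
N=2: Q̂ = 9 + 13·2 = 35; e = 35 − 35 = 0
N=3: Q̂ = 9 + 13·3 = 48; e = 49.5 − 48 = 1.5
N=4: Q̂ = 9 + 13·4 = 61; e = 60 − 61 = -1
N=5: Q̂ = 9 + 13·5 = 74; e = 74 − 74 = 0
SSE = 0.25 + 0 + 2.25 + 1 + 0 = 3.5
s = √(3.5/3) = 1.08012
e/s = -0.5 / 1.08012 = -0.46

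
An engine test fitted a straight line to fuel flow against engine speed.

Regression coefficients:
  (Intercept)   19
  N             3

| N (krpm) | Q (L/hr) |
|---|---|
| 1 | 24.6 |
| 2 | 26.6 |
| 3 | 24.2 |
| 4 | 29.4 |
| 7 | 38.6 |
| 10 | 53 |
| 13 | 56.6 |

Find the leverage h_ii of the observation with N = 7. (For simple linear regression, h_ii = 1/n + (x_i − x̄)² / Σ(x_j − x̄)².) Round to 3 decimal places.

h = 0.157

N̄ = (1 + 2 + 3 + 4 + 7 + 10 + 13)/7 = 5.71429
Σ(N − N̄)² = 22.2245 + 13.7959 + 7.36735 + 2.93878 + 1.65306 + 18.3673 + 53.0816 = 119.429
h = 1/7 + (1.28571)²/119.429 = 0.142857 + 0.0138414 = 0.157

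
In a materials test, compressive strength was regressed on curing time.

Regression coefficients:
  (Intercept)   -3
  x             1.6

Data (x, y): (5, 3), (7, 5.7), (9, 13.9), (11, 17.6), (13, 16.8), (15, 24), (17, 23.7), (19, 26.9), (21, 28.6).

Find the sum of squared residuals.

x=5: ŷ = -3 + 1.6·5 = 5; e = 3 − 5 = -2
x=7: ŷ = -3 + 1.6·7 = 8.2; e = 5.7 − 8.2 = -2.5
x=9: ŷ = -3 + 1.6·9 = 11.4; e = 13.9 − 11.4 = 2.5
x=11: ŷ = -3 + 1.6·11 = 14.6; e = 17.6 − 14.6 = 3
x=13: ŷ = -3 + 1.6·13 = 17.8; e = 16.8 − 17.8 = -1
x=15: ŷ = -3 + 1.6·15 = 21; e = 24 − 21 = 3
x=17: ŷ = -3 + 1.6·17 = 24.2; e = 23.7 − 24.2 = -0.5
x=19: ŷ = -3 + 1.6·19 = 27.4; e = 26.9 − 27.4 = -0.5
x=21: ŷ = -3 + 1.6·21 = 30.6; e = 28.6 − 30.6 = -2
SSE = 4 + 6.25 + 6.25 + 9 + 1 + 9 + 0.25 + 0.25 + 4 = 40

SSE = 40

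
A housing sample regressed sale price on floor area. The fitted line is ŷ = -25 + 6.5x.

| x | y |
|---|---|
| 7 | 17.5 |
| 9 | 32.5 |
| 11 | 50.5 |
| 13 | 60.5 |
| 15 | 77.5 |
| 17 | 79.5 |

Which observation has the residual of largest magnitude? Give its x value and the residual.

x = 17, e = -6

x=7: ŷ = -25 + 6.5·7 = 20.5; e = 17.5 − 20.5 = -3
x=9: ŷ = -25 + 6.5·9 = 33.5; e = 32.5 − 33.5 = -1
x=11: ŷ = -25 + 6.5·11 = 46.5; e = 50.5 − 46.5 = 4
x=13: ŷ = -25 + 6.5·13 = 59.5; e = 60.5 − 59.5 = 1
x=15: ŷ = -25 + 6.5·15 = 72.5; e = 77.5 − 72.5 = 5
x=17: ŷ = -25 + 6.5·17 = 85.5; e = 79.5 − 85.5 = -6
Largest |e| is 6 at x = 17, residual -6.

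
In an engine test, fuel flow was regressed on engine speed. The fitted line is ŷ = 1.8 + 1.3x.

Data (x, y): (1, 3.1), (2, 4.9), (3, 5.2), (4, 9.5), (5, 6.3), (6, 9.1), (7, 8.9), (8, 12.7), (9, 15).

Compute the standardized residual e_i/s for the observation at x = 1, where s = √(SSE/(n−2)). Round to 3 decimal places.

x=1: ŷ = 1.8 + 1.3·1 = 3.1; e = 3.1 − 3.1 = 0
x=2: ŷ = 1.8 + 1.3·2 = 4.4; e = 4.9 − 4.4 = 0.5
x=3: ŷ = 1.8 + 1.3·3 = 5.7; e = 5.2 − 5.7 = -0.5
x=4: ŷ = 1.8 + 1.3·4 = 7; e = 9.5 − 7 = 2.5
x=5: ŷ = 1.8 + 1.3·5 = 8.3; e = 6.3 − 8.3 = -2
x=6: ŷ = 1.8 + 1.3·6 = 9.6; e = 9.1 − 9.6 = -0.5
x=7: ŷ = 1.8 + 1.3·7 = 10.9; e = 8.9 − 10.9 = -2
x=8: ŷ = 1.8 + 1.3·8 = 12.2; e = 12.7 − 12.2 = 0.5
x=9: ŷ = 1.8 + 1.3·9 = 13.5; e = 15 − 13.5 = 1.5
SSE = 0 + 0.25 + 0.25 + 6.25 + 4 + 0.25 + 4 + 0.25 + 2.25 = 17.5
s = √(17.5/7) = 1.58114
e/s = 0 / 1.58114 = 0.000

0.000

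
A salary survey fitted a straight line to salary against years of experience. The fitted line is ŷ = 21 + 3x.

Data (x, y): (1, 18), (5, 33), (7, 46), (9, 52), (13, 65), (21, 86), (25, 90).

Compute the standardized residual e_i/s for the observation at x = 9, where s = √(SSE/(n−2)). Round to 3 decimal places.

0.751

x=1: ŷ = 21 + 3·1 = 24; e = 18 − 24 = -6
x=5: ŷ = 21 + 3·5 = 36; e = 33 − 36 = -3
x=7: ŷ = 21 + 3·7 = 42; e = 46 − 42 = 4
x=9: ŷ = 21 + 3·9 = 48; e = 52 − 48 = 4
x=13: ŷ = 21 + 3·13 = 60; e = 65 − 60 = 5
x=21: ŷ = 21 + 3·21 = 84; e = 86 − 84 = 2
x=25: ŷ = 21 + 3·25 = 96; e = 90 − 96 = -6
SSE = 36 + 9 + 16 + 16 + 25 + 4 + 36 = 142
s = √(142/5) = 5.32917
e/s = 4 / 5.32917 = 0.751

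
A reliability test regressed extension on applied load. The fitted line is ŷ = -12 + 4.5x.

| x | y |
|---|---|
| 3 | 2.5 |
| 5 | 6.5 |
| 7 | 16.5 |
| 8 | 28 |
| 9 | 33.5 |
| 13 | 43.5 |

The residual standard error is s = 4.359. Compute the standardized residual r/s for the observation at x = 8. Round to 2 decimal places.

ŷ = -12 + 4.5·8 = 24
r = 28 − 24 = 4
r/s = 4 / 4.359 = 0.92

0.92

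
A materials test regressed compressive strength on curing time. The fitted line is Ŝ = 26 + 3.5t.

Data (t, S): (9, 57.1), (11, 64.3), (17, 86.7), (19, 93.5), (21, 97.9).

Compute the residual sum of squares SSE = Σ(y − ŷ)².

SSE = 5.2

t=9: Ŝ = 26 + 3.5·9 = 57.5; r = 57.1 − 57.5 = -0.4
t=11: Ŝ = 26 + 3.5·11 = 64.5; r = 64.3 − 64.5 = -0.2
t=17: Ŝ = 26 + 3.5·17 = 85.5; r = 86.7 − 85.5 = 1.2
t=19: Ŝ = 26 + 3.5·19 = 92.5; r = 93.5 − 92.5 = 1
t=21: Ŝ = 26 + 3.5·21 = 99.5; r = 97.9 − 99.5 = -1.6
SSE = 0.16 + 0.04 + 1.44 + 1 + 2.56 = 5.2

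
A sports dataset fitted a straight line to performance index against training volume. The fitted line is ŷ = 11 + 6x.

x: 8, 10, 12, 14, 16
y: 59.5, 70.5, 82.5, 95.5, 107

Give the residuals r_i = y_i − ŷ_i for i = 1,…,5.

0.5, -0.5, -0.5, 0.5, 0

x=8: ŷ = 11 + 6·8 = 59; r = 59.5 − 59 = 0.5
x=10: ŷ = 11 + 6·10 = 71; r = 70.5 − 71 = -0.5
x=12: ŷ = 11 + 6·12 = 83; r = 82.5 − 83 = -0.5
x=14: ŷ = 11 + 6·14 = 95; r = 95.5 − 95 = 0.5
x=16: ŷ = 11 + 6·16 = 107; r = 107 − 107 = 0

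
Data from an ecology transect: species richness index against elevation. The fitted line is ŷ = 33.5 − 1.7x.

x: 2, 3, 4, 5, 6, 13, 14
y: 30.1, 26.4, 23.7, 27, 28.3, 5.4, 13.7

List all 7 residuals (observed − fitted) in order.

x=2: ŷ = 33.5 − 1.7·2 = 30.1; e = 30.1 − 30.1 = 0
x=3: ŷ = 33.5 − 1.7·3 = 28.4; e = 26.4 − 28.4 = -2
x=4: ŷ = 33.5 − 1.7·4 = 26.7; e = 23.7 − 26.7 = -3
x=5: ŷ = 33.5 − 1.7·5 = 25; e = 27 − 25 = 2
x=6: ŷ = 33.5 − 1.7·6 = 23.3; e = 28.3 − 23.3 = 5
x=13: ŷ = 33.5 − 1.7·13 = 11.4; e = 5.4 − 11.4 = -6
x=14: ŷ = 33.5 − 1.7·14 = 9.7; e = 13.7 − 9.7 = 4

0, -2, -3, 2, 5, -6, 4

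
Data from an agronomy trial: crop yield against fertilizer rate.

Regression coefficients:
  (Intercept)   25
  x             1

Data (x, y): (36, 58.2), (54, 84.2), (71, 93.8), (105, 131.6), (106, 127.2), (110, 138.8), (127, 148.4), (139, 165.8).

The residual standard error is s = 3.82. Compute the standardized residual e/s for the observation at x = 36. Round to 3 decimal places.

-0.733

ŷ = 25 + 36 = 61
e = 58.2 − 61 = -2.8
e/s = -2.8 / 3.82 = -0.733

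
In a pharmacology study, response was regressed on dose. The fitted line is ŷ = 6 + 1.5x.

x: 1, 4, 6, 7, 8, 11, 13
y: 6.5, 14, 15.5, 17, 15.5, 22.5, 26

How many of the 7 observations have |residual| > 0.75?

x=1: ŷ = 6 + 1.5·1 = 7.5; r = 6.5 − 7.5 = -1
x=4: ŷ = 6 + 1.5·4 = 12; r = 14 − 12 = 2
x=6: ŷ = 6 + 1.5·6 = 15; r = 15.5 − 15 = 0.5
x=7: ŷ = 6 + 1.5·7 = 16.5; r = 17 − 16.5 = 0.5
x=8: ŷ = 6 + 1.5·8 = 18; r = 15.5 − 18 = -2.5
x=11: ŷ = 6 + 1.5·11 = 22.5; r = 22.5 − 22.5 = 0
x=13: ŷ = 6 + 1.5·13 = 25.5; r = 26 − 25.5 = 0.5
|r| > 0.75: x=1 (|r|=1), x=4 (|r|=2), x=8 (|r|=2.5) → 3

3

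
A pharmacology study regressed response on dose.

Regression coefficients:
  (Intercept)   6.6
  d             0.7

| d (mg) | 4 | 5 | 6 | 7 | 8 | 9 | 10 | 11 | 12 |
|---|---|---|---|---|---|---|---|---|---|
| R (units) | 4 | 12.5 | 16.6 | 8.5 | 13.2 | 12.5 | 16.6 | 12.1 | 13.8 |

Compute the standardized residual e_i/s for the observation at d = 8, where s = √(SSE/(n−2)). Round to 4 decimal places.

0.2729

d=4: R̂ = 6.6 + 0.7·4 = 9.4; e = 4 − 9.4 = -5.4
d=5: R̂ = 6.6 + 0.7·5 = 10.1; e = 12.5 − 10.1 = 2.4
d=6: R̂ = 6.6 + 0.7·6 = 10.8; e = 16.6 − 10.8 = 5.8
d=7: R̂ = 6.6 + 0.7·7 = 11.5; e = 8.5 − 11.5 = -3
d=8: R̂ = 6.6 + 0.7·8 = 12.2; e = 13.2 − 12.2 = 1
d=9: R̂ = 6.6 + 0.7·9 = 12.9; e = 12.5 − 12.9 = -0.4
d=10: R̂ = 6.6 + 0.7·10 = 13.6; e = 16.6 − 13.6 = 3
d=11: R̂ = 6.6 + 0.7·11 = 14.3; e = 12.1 − 14.3 = -2.2
d=12: R̂ = 6.6 + 0.7·12 = 15; e = 13.8 − 15 = -1.2
SSE = 29.16 + 5.76 + 33.64 + 9 + 1 + 0.16 + 9 + 4.84 + 1.44 = 94
s = √(94/7) = 3.6645
e/s = 1 / 3.6645 = 0.2729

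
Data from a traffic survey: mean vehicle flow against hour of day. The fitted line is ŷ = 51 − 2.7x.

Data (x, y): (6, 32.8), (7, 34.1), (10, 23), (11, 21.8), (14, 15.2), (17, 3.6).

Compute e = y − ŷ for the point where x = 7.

e = 2

ŷ = 51 − 2.7·7 = 32.1
e = 34.1 − 32.1 = 2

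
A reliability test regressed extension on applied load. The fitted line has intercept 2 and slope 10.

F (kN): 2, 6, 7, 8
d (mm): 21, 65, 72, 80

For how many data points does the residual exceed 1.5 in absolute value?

2

F=2: ŷ = 2 + 10·2 = 22; r = 21 − 22 = -1
F=6: ŷ = 2 + 10·6 = 62; r = 65 − 62 = 3
F=7: ŷ = 2 + 10·7 = 72; r = 72 − 72 = 0
F=8: ŷ = 2 + 10·8 = 82; r = 80 − 82 = -2
|r| > 1.5: F=6 (|r|=3), F=8 (|r|=2) → 2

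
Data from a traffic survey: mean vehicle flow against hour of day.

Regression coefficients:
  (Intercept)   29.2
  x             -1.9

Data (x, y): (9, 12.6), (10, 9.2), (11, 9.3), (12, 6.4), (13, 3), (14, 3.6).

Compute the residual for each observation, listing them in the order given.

x=9: ŷ = 29.2 − 1.9·9 = 12.1; e = 12.6 − 12.1 = 0.5
x=10: ŷ = 29.2 − 1.9·10 = 10.2; e = 9.2 − 10.2 = -1
x=11: ŷ = 29.2 − 1.9·11 = 8.3; e = 9.3 − 8.3 = 1
x=12: ŷ = 29.2 − 1.9·12 = 6.4; e = 6.4 − 6.4 = 0
x=13: ŷ = 29.2 − 1.9·13 = 4.5; e = 3 − 4.5 = -1.5
x=14: ŷ = 29.2 − 1.9·14 = 2.6; e = 3.6 − 2.6 = 1

0.5, -1, 1, 0, -1.5, 1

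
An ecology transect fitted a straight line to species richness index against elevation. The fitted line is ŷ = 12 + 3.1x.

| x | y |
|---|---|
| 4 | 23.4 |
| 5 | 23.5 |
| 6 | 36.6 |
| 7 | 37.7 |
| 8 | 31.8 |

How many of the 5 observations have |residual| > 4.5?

2

x=4: ŷ = 12 + 3.1·4 = 24.4; e = 23.4 − 24.4 = -1
x=5: ŷ = 12 + 3.1·5 = 27.5; e = 23.5 − 27.5 = -4
x=6: ŷ = 12 + 3.1·6 = 30.6; e = 36.6 − 30.6 = 6
x=7: ŷ = 12 + 3.1·7 = 33.7; e = 37.7 − 33.7 = 4
x=8: ŷ = 12 + 3.1·8 = 36.8; e = 31.8 − 36.8 = -5
|e| > 4.5: x=6 (|e|=6), x=8 (|e|=5) → 2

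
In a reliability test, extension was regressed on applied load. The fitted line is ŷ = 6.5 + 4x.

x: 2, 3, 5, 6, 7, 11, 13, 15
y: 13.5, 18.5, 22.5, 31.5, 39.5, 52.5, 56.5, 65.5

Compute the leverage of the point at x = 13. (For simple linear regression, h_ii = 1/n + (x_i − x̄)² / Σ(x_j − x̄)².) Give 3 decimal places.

h = 0.300

x̄ = (2 + 3 + 5 + 6 + 7 + 11 + 13 + 15)/8 = 7.75
Σ(x − x̄)² = 33.0625 + 22.5625 + 7.5625 + 3.0625 + 0.5625 + 10.5625 + 27.5625 + 52.5625 = 157.5
h = 1/8 + (5.25)²/157.5 = 0.125 + 0.175 = 0.300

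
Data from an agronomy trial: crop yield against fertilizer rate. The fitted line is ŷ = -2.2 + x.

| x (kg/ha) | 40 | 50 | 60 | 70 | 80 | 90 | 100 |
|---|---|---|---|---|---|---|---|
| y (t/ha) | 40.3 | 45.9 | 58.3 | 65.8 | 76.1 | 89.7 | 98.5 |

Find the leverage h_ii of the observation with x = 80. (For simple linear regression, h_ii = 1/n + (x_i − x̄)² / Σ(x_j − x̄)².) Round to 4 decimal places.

h = 0.1786

x̄ = (40 + 50 + 60 + 70 + 80 + 90 + 100)/7 = 70
Σ(x − x̄)² = 900 + 400 + 100 + 0 + 100 + 400 + 900 = 2800
h = 1/7 + (10)²/2800 = 0.142857 + 0.0357143 = 0.1786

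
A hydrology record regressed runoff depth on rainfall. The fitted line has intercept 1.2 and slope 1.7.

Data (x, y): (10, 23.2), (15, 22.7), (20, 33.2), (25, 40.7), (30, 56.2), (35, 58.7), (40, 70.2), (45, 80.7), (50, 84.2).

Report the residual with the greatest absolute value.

e = 5

x=10: ŷ = 1.2 + 1.7·10 = 18.2; e = 23.2 − 18.2 = 5
x=15: ŷ = 1.2 + 1.7·15 = 26.7; e = 22.7 − 26.7 = -4
x=20: ŷ = 1.2 + 1.7·20 = 35.2; e = 33.2 − 35.2 = -2
x=25: ŷ = 1.2 + 1.7·25 = 43.7; e = 40.7 − 43.7 = -3
x=30: ŷ = 1.2 + 1.7·30 = 52.2; e = 56.2 − 52.2 = 4
x=35: ŷ = 1.2 + 1.7·35 = 60.7; e = 58.7 − 60.7 = -2
x=40: ŷ = 1.2 + 1.7·40 = 69.2; e = 70.2 − 69.2 = 1
x=45: ŷ = 1.2 + 1.7·45 = 77.7; e = 80.7 − 77.7 = 3
x=50: ŷ = 1.2 + 1.7·50 = 86.2; e = 84.2 − 86.2 = -2
Largest |e| is 5 at x = 10, residual 5.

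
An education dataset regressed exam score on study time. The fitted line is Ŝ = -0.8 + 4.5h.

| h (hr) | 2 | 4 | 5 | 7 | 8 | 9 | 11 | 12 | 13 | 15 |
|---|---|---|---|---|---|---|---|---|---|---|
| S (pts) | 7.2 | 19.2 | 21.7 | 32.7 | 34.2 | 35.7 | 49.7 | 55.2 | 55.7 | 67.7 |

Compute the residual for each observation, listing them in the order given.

h=2: Ŝ = -0.8 + 4.5·2 = 8.2; e = 7.2 − 8.2 = -1
h=4: Ŝ = -0.8 + 4.5·4 = 17.2; e = 19.2 − 17.2 = 2
h=5: Ŝ = -0.8 + 4.5·5 = 21.7; e = 21.7 − 21.7 = 0
h=7: Ŝ = -0.8 + 4.5·7 = 30.7; e = 32.7 − 30.7 = 2
h=8: Ŝ = -0.8 + 4.5·8 = 35.2; e = 34.2 − 35.2 = -1
h=9: Ŝ = -0.8 + 4.5·9 = 39.7; e = 35.7 − 39.7 = -4
h=11: Ŝ = -0.8 + 4.5·11 = 48.7; e = 49.7 − 48.7 = 1
h=12: Ŝ = -0.8 + 4.5·12 = 53.2; e = 55.2 − 53.2 = 2
h=13: Ŝ = -0.8 + 4.5·13 = 57.7; e = 55.7 − 57.7 = -2
h=15: Ŝ = -0.8 + 4.5·15 = 66.7; e = 67.7 − 66.7 = 1

-1, 2, 0, 2, -1, -4, 1, 2, -2, 1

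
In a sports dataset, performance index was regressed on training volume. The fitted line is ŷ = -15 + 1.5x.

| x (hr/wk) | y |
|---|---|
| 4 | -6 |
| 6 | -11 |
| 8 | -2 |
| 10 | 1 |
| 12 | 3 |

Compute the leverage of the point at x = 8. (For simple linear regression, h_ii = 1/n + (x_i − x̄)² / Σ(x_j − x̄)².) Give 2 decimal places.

x̄ = (4 + 6 + 8 + 10 + 12)/5 = 8
Σ(x − x̄)² = 16 + 4 + 0 + 4 + 16 = 40
h = 1/5 + (0)²/40 = 0.2 + 0 = 0.20

h = 0.20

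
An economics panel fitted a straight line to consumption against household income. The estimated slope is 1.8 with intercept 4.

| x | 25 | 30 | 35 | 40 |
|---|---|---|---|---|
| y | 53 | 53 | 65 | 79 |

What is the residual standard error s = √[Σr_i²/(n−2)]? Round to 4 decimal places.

s = 5.1962

x=25: ŷ = 4 + 1.8·25 = 49; r = 53 − 49 = 4
x=30: ŷ = 4 + 1.8·30 = 58; r = 53 − 58 = -5
x=35: ŷ = 4 + 1.8·35 = 67; r = 65 − 67 = -2
x=40: ŷ = 4 + 1.8·40 = 76; r = 79 − 76 = 3
SSE = 16 + 25 + 4 + 9 = 54
s = √(54/2) = √27 ≈ 5.1962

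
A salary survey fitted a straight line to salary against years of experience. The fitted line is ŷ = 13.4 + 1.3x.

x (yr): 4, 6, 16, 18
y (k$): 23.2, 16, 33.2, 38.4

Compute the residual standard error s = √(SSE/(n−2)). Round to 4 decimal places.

x=4: ŷ = 13.4 + 1.3·4 = 18.6; e = 23.2 − 18.6 = 4.6
x=6: ŷ = 13.4 + 1.3·6 = 21.2; e = 16 − 21.2 = -5.2
x=16: ŷ = 13.4 + 1.3·16 = 34.2; e = 33.2 − 34.2 = -1
x=18: ŷ = 13.4 + 1.3·18 = 36.8; e = 38.4 − 36.8 = 1.6
SSE = 21.16 + 27.04 + 1 + 2.56 = 51.76
s = √(51.76/2) = √25.88 ≈ 5.0872

s = 5.0872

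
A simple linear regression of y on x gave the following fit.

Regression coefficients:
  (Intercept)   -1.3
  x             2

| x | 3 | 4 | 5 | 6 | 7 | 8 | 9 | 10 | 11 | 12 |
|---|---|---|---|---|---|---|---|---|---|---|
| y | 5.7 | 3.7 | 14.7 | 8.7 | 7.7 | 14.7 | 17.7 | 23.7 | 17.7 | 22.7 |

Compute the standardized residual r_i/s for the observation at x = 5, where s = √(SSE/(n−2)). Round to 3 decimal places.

1.618

x=3: ŷ = -1.3 + 2·3 = 4.7; r = 5.7 − 4.7 = 1
x=4: ŷ = -1.3 + 2·4 = 6.7; r = 3.7 − 6.7 = -3
x=5: ŷ = -1.3 + 2·5 = 8.7; r = 14.7 − 8.7 = 6
x=6: ŷ = -1.3 + 2·6 = 10.7; r = 8.7 − 10.7 = -2
x=7: ŷ = -1.3 + 2·7 = 12.7; r = 7.7 − 12.7 = -5
x=8: ŷ = -1.3 + 2·8 = 14.7; r = 14.7 − 14.7 = 0
x=9: ŷ = -1.3 + 2·9 = 16.7; r = 17.7 − 16.7 = 1
x=10: ŷ = -1.3 + 2·10 = 18.7; r = 23.7 − 18.7 = 5
x=11: ŷ = -1.3 + 2·11 = 20.7; r = 17.7 − 20.7 = -3
x=12: ŷ = -1.3 + 2·12 = 22.7; r = 22.7 − 22.7 = 0
SSE = 1 + 9 + 36 + 4 + 25 + 0 + 1 + 25 + 9 + 0 = 110
s = √(110/8) = 3.7081
r/s = 6 / 3.7081 = 1.618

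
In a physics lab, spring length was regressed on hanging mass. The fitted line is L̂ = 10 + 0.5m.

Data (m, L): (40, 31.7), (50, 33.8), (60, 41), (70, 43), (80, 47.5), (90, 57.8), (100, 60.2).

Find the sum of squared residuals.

SSE = 23.46

m=40: L̂ = 10 + 0.5·40 = 30; e = 31.7 − 30 = 1.7
m=50: L̂ = 10 + 0.5·50 = 35; e = 33.8 − 35 = -1.2
m=60: L̂ = 10 + 0.5·60 = 40; e = 41 − 40 = 1
m=70: L̂ = 10 + 0.5·70 = 45; e = 43 − 45 = -2
m=80: L̂ = 10 + 0.5·80 = 50; e = 47.5 − 50 = -2.5
m=90: L̂ = 10 + 0.5·90 = 55; e = 57.8 − 55 = 2.8
m=100: L̂ = 10 + 0.5·100 = 60; e = 60.2 − 60 = 0.2
SSE = 2.89 + 1.44 + 1 + 4 + 6.25 + 7.84 + 0.04 = 23.46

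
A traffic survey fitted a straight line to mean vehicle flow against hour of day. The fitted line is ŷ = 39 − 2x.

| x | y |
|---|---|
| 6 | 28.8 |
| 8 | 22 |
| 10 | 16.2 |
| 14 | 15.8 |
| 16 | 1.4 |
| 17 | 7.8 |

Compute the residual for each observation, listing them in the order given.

1.8, -1, -2.8, 4.8, -5.6, 2.8

x=6: ŷ = 39 − 2·6 = 27; e = 28.8 − 27 = 1.8
x=8: ŷ = 39 − 2·8 = 23; e = 22 − 23 = -1
x=10: ŷ = 39 − 2·10 = 19; e = 16.2 − 19 = -2.8
x=14: ŷ = 39 − 2·14 = 11; e = 15.8 − 11 = 4.8
x=16: ŷ = 39 − 2·16 = 7; e = 1.4 − 7 = -5.6
x=17: ŷ = 39 − 2·17 = 5; e = 7.8 − 5 = 2.8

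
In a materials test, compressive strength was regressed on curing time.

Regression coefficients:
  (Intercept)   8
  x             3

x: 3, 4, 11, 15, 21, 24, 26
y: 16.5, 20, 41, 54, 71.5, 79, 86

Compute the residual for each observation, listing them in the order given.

x=3: ŷ = 8 + 3·3 = 17; e = 16.5 − 17 = -0.5
x=4: ŷ = 8 + 3·4 = 20; e = 20 − 20 = 0
x=11: ŷ = 8 + 3·11 = 41; e = 41 − 41 = 0
x=15: ŷ = 8 + 3·15 = 53; e = 54 − 53 = 1
x=21: ŷ = 8 + 3·21 = 71; e = 71.5 − 71 = 0.5
x=24: ŷ = 8 + 3·24 = 80; e = 79 − 80 = -1
x=26: ŷ = 8 + 3·26 = 86; e = 86 − 86 = 0

-0.5, 0, 0, 1, 0.5, -1, 0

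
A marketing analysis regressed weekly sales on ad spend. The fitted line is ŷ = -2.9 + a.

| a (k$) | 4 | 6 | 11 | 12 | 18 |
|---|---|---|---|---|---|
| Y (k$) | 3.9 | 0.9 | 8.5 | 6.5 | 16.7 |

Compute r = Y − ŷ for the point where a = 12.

ŷ = -2.9 + 12 = 9.1
r = 6.5 − 9.1 = -2.6

r = -2.6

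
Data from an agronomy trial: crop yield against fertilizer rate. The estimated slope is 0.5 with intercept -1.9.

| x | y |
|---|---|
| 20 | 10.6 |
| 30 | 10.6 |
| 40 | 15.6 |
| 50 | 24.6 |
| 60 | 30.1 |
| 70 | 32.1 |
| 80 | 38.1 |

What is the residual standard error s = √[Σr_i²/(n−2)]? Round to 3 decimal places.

s = 2.280

x=20: ŷ = -1.9 + 0.5·20 = 8.1; r = 10.6 − 8.1 = 2.5
x=30: ŷ = -1.9 + 0.5·30 = 13.1; r = 10.6 − 13.1 = -2.5
x=40: ŷ = -1.9 + 0.5·40 = 18.1; r = 15.6 − 18.1 = -2.5
x=50: ŷ = -1.9 + 0.5·50 = 23.1; r = 24.6 − 23.1 = 1.5
x=60: ŷ = -1.9 + 0.5·60 = 28.1; r = 30.1 − 28.1 = 2
x=70: ŷ = -1.9 + 0.5·70 = 33.1; r = 32.1 − 33.1 = -1
x=80: ŷ = -1.9 + 0.5·80 = 38.1; r = 38.1 − 38.1 = 0
SSE = 6.25 + 6.25 + 6.25 + 2.25 + 4 + 1 + 0 = 26
s = √(26/5) = √5.2 ≈ 2.280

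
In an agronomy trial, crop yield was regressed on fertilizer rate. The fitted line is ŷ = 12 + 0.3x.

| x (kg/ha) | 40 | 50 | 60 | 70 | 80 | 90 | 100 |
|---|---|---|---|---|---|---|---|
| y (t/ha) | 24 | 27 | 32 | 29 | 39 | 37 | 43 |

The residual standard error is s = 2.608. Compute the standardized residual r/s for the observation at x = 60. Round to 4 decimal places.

0.7669

ŷ = 12 + 0.3·60 = 30
r = 32 − 30 = 2
r/s = 2 / 2.608 = 0.7669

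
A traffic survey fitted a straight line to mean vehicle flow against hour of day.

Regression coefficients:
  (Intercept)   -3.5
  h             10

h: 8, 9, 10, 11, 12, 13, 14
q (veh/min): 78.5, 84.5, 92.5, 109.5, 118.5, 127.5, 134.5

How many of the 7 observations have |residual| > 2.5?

2

h=8: ŷ = -3.5 + 10·8 = 76.5; e = 78.5 − 76.5 = 2
h=9: ŷ = -3.5 + 10·9 = 86.5; e = 84.5 − 86.5 = -2
h=10: ŷ = -3.5 + 10·10 = 96.5; e = 92.5 − 96.5 = -4
h=11: ŷ = -3.5 + 10·11 = 106.5; e = 109.5 − 106.5 = 3
h=12: ŷ = -3.5 + 10·12 = 116.5; e = 118.5 − 116.5 = 2
h=13: ŷ = -3.5 + 10·13 = 126.5; e = 127.5 − 126.5 = 1
h=14: ŷ = -3.5 + 10·14 = 136.5; e = 134.5 − 136.5 = -2
|e| > 2.5: h=10 (|e|=4), h=11 (|e|=3) → 2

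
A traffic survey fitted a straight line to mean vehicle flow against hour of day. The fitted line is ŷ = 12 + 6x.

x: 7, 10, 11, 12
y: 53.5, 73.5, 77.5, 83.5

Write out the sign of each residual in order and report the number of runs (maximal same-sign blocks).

3 runs

x=7: ŷ = 12 + 6·7 = 54; r = 53.5 − 54 = -0.5
x=10: ŷ = 12 + 6·10 = 72; r = 73.5 − 72 = 1.5
x=11: ŷ = 12 + 6·11 = 78; r = 77.5 − 78 = -0.5
x=12: ŷ = 12 + 6·12 = 84; r = 83.5 − 84 = -0.5
Signs: − + − −
Runs: −×1, +×1, −×2 → 3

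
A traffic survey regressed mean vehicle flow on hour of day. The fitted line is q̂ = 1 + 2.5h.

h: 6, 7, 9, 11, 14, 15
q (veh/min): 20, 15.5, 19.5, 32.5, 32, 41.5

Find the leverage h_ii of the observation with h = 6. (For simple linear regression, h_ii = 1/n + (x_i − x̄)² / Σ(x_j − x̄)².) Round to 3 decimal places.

h = 0.446

h̄ = (6 + 7 + 9 + 11 + 14 + 15)/6 = 10.3333
Σ(h − h̄)² = 18.7778 + 11.1111 + 1.77778 + 0.444444 + 13.4444 + 21.7778 = 67.3333
h = 1/6 + (-4.33333)²/67.3333 = 0.166667 + 0.278878 = 0.446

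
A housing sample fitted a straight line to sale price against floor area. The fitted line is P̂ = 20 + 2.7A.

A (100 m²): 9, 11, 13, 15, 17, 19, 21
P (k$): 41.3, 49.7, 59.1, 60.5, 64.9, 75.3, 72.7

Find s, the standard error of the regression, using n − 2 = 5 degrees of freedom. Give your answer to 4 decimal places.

s = 3.4059

A=9: P̂ = 20 + 2.7·9 = 44.3; r = 41.3 − 44.3 = -3
A=11: P̂ = 20 + 2.7·11 = 49.7; r = 49.7 − 49.7 = 0
A=13: P̂ = 20 + 2.7·13 = 55.1; r = 59.1 − 55.1 = 4
A=15: P̂ = 20 + 2.7·15 = 60.5; r = 60.5 − 60.5 = 0
A=17: P̂ = 20 + 2.7·17 = 65.9; r = 64.9 − 65.9 = -1
A=19: P̂ = 20 + 2.7·19 = 71.3; r = 75.3 − 71.3 = 4
A=21: P̂ = 20 + 2.7·21 = 76.7; r = 72.7 − 76.7 = -4
SSE = 9 + 0 + 16 + 0 + 1 + 16 + 16 = 58
s = √(58/5) = √11.6 ≈ 3.4059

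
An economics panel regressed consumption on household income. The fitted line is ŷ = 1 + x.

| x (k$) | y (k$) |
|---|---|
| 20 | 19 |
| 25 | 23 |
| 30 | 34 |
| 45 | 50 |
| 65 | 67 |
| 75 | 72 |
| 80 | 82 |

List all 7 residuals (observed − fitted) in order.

-2, -3, 3, 4, 1, -4, 1

x=20: ŷ = 1 + 20 = 21; e = 19 − 21 = -2
x=25: ŷ = 1 + 25 = 26; e = 23 − 26 = -3
x=30: ŷ = 1 + 30 = 31; e = 34 − 31 = 3
x=45: ŷ = 1 + 45 = 46; e = 50 − 46 = 4
x=65: ŷ = 1 + 65 = 66; e = 67 − 66 = 1
x=75: ŷ = 1 + 75 = 76; e = 72 − 76 = -4
x=80: ŷ = 1 + 80 = 81; e = 82 − 81 = 1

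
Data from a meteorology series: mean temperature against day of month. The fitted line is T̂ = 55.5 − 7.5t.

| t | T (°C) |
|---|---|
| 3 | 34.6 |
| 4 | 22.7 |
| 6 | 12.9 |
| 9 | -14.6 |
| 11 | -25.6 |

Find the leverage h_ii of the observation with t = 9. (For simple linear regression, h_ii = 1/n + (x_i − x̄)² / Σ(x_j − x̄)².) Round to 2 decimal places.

h = 0.33

t̄ = (3 + 4 + 6 + 9 + 11)/5 = 6.6
Σ(t − t̄)² = 12.96 + 6.76 + 0.36 + 5.76 + 19.36 = 45.2
h = 1/5 + (2.4)²/45.2 = 0.2 + 0.127434 = 0.33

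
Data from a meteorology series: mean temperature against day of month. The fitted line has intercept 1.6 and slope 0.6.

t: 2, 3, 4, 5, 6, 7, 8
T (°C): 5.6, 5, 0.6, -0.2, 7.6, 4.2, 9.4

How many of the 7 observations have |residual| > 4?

1

t=2: T̂ = 1.6 + 0.6·2 = 2.8; e = 5.6 − 2.8 = 2.8
t=3: T̂ = 1.6 + 0.6·3 = 3.4; e = 5 − 3.4 = 1.6
t=4: T̂ = 1.6 + 0.6·4 = 4; e = 0.6 − 4 = -3.4
t=5: T̂ = 1.6 + 0.6·5 = 4.6; e = -0.2 − 4.6 = -4.8
t=6: T̂ = 1.6 + 0.6·6 = 5.2; e = 7.6 − 5.2 = 2.4
t=7: T̂ = 1.6 + 0.6·7 = 5.8; e = 4.2 − 5.8 = -1.6
t=8: T̂ = 1.6 + 0.6·8 = 6.4; e = 9.4 − 6.4 = 3
|e| > 4: t=5 (|e|=4.8) → 1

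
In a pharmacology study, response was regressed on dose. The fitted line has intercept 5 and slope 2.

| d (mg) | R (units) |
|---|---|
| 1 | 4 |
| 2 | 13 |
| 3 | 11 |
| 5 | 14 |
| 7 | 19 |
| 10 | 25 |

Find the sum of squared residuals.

SSE = 26

d=1: ŷ = 5 + 2·1 = 7; e = 4 − 7 = -3
d=2: ŷ = 5 + 2·2 = 9; e = 13 − 9 = 4
d=3: ŷ = 5 + 2·3 = 11; e = 11 − 11 = 0
d=5: ŷ = 5 + 2·5 = 15; e = 14 − 15 = -1
d=7: ŷ = 5 + 2·7 = 19; e = 19 − 19 = 0
d=10: ŷ = 5 + 2·10 = 25; e = 25 − 25 = 0
SSE = 9 + 16 + 0 + 1 + 0 + 0 = 26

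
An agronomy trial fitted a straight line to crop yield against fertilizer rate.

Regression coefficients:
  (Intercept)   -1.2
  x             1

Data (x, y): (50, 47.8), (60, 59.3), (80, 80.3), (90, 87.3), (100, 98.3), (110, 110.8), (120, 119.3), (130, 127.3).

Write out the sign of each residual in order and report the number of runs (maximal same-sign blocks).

5 runs

x=50: ŷ = -1.2 + 50 = 48.8; r = 47.8 − 48.8 = -1
x=60: ŷ = -1.2 + 60 = 58.8; r = 59.3 − 58.8 = 0.5
x=80: ŷ = -1.2 + 80 = 78.8; r = 80.3 − 78.8 = 1.5
x=90: ŷ = -1.2 + 90 = 88.8; r = 87.3 − 88.8 = -1.5
x=100: ŷ = -1.2 + 100 = 98.8; r = 98.3 − 98.8 = -0.5
x=110: ŷ = -1.2 + 110 = 108.8; r = 110.8 − 108.8 = 2
x=120: ŷ = -1.2 + 120 = 118.8; r = 119.3 − 118.8 = 0.5
x=130: ŷ = -1.2 + 130 = 128.8; r = 127.3 − 128.8 = -1.5
Signs: − + + − − + + −
Runs: −×1, +×2, −×2, +×2, −×1 → 5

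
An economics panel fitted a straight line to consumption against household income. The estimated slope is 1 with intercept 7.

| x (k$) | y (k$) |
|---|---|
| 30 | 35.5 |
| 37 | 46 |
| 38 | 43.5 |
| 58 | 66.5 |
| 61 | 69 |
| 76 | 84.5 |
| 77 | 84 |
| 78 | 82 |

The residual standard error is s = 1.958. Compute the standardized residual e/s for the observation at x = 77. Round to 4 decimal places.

0.0000

ŷ = 7 + 77 = 84
e = 84 − 84 = 0
e/s = 0 / 1.958 = 0.0000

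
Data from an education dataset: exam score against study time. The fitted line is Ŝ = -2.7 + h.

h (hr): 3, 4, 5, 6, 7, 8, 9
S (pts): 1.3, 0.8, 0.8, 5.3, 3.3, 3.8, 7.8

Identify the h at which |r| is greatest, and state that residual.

h=3: Ŝ = -2.7 + 3 = 0.3; r = 1.3 − 0.3 = 1
h=4: Ŝ = -2.7 + 4 = 1.3; r = 0.8 − 1.3 = -0.5
h=5: Ŝ = -2.7 + 5 = 2.3; r = 0.8 − 2.3 = -1.5
h=6: Ŝ = -2.7 + 6 = 3.3; r = 5.3 − 3.3 = 2
h=7: Ŝ = -2.7 + 7 = 4.3; r = 3.3 − 4.3 = -1
h=8: Ŝ = -2.7 + 8 = 5.3; r = 3.8 − 5.3 = -1.5
h=9: Ŝ = -2.7 + 9 = 6.3; r = 7.8 − 6.3 = 1.5
Largest |r| is 2 at h = 6, residual 2.

h = 6, r = 2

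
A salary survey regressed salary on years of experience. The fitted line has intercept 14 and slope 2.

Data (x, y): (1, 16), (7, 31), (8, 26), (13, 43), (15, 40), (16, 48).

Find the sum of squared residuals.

SSE = 54

x=1: ŷ = 14 + 2·1 = 16; r = 16 − 16 = 0
x=7: ŷ = 14 + 2·7 = 28; r = 31 − 28 = 3
x=8: ŷ = 14 + 2·8 = 30; r = 26 − 30 = -4
x=13: ŷ = 14 + 2·13 = 40; r = 43 − 40 = 3
x=15: ŷ = 14 + 2·15 = 44; r = 40 − 44 = -4
x=16: ŷ = 14 + 2·16 = 46; r = 48 − 46 = 2
SSE = 0 + 9 + 16 + 9 + 16 + 4 = 54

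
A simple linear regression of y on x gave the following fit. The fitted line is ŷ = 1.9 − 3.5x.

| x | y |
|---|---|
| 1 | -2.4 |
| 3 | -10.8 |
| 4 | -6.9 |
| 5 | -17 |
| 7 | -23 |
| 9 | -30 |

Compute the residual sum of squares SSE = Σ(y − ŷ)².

SSE = 34.8

x=1: ŷ = 1.9 − 3.5·1 = -1.6; e = -2.4 − (-1.6) = -0.8
x=3: ŷ = 1.9 − 3.5·3 = -8.6; e = -10.8 − (-8.6) = -2.2
x=4: ŷ = 1.9 − 3.5·4 = -12.1; e = -6.9 − (-12.1) = 5.2
x=5: ŷ = 1.9 − 3.5·5 = -15.6; e = -17 − (-15.6) = -1.4
x=7: ŷ = 1.9 − 3.5·7 = -22.6; e = -23 − (-22.6) = -0.4
x=9: ŷ = 1.9 − 3.5·9 = -29.6; e = -30 − (-29.6) = -0.4
SSE = 0.64 + 4.84 + 27.04 + 1.96 + 0.16 + 0.16 = 34.8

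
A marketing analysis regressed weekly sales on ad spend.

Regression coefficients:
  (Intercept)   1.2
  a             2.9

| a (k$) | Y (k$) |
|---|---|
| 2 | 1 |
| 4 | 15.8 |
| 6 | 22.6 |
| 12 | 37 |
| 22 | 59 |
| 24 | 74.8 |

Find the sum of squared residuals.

a=2: ŷ = 1.2 + 2.9·2 = 7; e = 1 − 7 = -6
a=4: ŷ = 1.2 + 2.9·4 = 12.8; e = 15.8 − 12.8 = 3
a=6: ŷ = 1.2 + 2.9·6 = 18.6; e = 22.6 − 18.6 = 4
a=12: ŷ = 1.2 + 2.9·12 = 36; e = 37 − 36 = 1
a=22: ŷ = 1.2 + 2.9·22 = 65; e = 59 − 65 = -6
a=24: ŷ = 1.2 + 2.9·24 = 70.8; e = 74.8 − 70.8 = 4
SSE = 36 + 9 + 16 + 1 + 36 + 16 = 114

SSE = 114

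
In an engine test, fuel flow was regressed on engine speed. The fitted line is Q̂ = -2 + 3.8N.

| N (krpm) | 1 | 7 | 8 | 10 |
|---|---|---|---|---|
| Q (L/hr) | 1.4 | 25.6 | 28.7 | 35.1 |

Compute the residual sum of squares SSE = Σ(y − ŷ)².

N=1: Q̂ = -2 + 3.8·1 = 1.8; r = 1.4 − 1.8 = -0.4
N=7: Q̂ = -2 + 3.8·7 = 24.6; r = 25.6 − 24.6 = 1
N=8: Q̂ = -2 + 3.8·8 = 28.4; r = 28.7 − 28.4 = 0.3
N=10: Q̂ = -2 + 3.8·10 = 36; r = 35.1 − 36 = -0.9
SSE = 0.16 + 1 + 0.09 + 0.81 = 2.06

SSE = 2.06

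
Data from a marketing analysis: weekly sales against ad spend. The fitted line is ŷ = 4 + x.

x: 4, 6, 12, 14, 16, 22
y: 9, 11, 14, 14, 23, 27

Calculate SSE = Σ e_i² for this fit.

SSE = 32

x=4: ŷ = 4 + 4 = 8; e = 9 − 8 = 1
x=6: ŷ = 4 + 6 = 10; e = 11 − 10 = 1
x=12: ŷ = 4 + 12 = 16; e = 14 − 16 = -2
x=14: ŷ = 4 + 14 = 18; e = 14 − 18 = -4
x=16: ŷ = 4 + 16 = 20; e = 23 − 20 = 3
x=22: ŷ = 4 + 22 = 26; e = 27 − 26 = 1
SSE = 1 + 1 + 4 + 16 + 9 + 1 = 32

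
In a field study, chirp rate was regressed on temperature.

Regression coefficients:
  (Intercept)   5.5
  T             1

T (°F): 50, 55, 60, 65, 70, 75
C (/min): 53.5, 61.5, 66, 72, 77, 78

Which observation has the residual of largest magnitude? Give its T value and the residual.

T = 75, r = -2.5

T=50: ŷ = 5.5 + 50 = 55.5; r = 53.5 − 55.5 = -2
T=55: ŷ = 5.5 + 55 = 60.5; r = 61.5 − 60.5 = 1
T=60: ŷ = 5.5 + 60 = 65.5; r = 66 − 65.5 = 0.5
T=65: ŷ = 5.5 + 65 = 70.5; r = 72 − 70.5 = 1.5
T=70: ŷ = 5.5 + 70 = 75.5; r = 77 − 75.5 = 1.5
T=75: ŷ = 5.5 + 75 = 80.5; r = 78 − 80.5 = -2.5
Largest |r| is 2.5 at T = 75, residual -2.5.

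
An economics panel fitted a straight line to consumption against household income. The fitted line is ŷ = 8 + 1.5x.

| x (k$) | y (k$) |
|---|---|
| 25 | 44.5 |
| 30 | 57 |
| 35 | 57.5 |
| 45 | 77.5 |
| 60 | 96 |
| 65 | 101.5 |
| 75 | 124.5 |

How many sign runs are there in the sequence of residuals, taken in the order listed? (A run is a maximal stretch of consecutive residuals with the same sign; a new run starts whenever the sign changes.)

x=25: ŷ = 8 + 1.5·25 = 45.5; e = 44.5 − 45.5 = -1
x=30: ŷ = 8 + 1.5·30 = 53; e = 57 − 53 = 4
x=35: ŷ = 8 + 1.5·35 = 60.5; e = 57.5 − 60.5 = -3
x=45: ŷ = 8 + 1.5·45 = 75.5; e = 77.5 − 75.5 = 2
x=60: ŷ = 8 + 1.5·60 = 98; e = 96 − 98 = -2
x=65: ŷ = 8 + 1.5·65 = 105.5; e = 101.5 − 105.5 = -4
x=75: ŷ = 8 + 1.5·75 = 120.5; e = 124.5 − 120.5 = 4
Signs: − + − + − − +
Runs: −×1, +×1, −×1, +×1, −×2, +×1 → 6

6 runs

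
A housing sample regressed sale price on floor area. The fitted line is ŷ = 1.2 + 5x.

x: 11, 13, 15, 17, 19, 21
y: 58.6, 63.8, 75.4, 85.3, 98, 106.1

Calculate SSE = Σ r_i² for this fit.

SSE = 16.22

x=11: ŷ = 1.2 + 5·11 = 56.2; r = 58.6 − 56.2 = 2.4
x=13: ŷ = 1.2 + 5·13 = 66.2; r = 63.8 − 66.2 = -2.4
x=15: ŷ = 1.2 + 5·15 = 76.2; r = 75.4 − 76.2 = -0.8
x=17: ŷ = 1.2 + 5·17 = 86.2; r = 85.3 − 86.2 = -0.9
x=19: ŷ = 1.2 + 5·19 = 96.2; r = 98 − 96.2 = 1.8
x=21: ŷ = 1.2 + 5·21 = 106.2; r = 106.1 − 106.2 = -0.1
SSE = 5.76 + 5.76 + 0.64 + 0.81 + 3.24 + 0.01 = 16.22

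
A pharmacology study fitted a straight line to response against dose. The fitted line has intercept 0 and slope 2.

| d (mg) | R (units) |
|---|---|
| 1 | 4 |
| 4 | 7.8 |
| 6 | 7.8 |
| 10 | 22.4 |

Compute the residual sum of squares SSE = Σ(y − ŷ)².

SSE = 27.44

d=1: R̂ = 2·1 = 2; e = 4 − 2 = 2
d=4: R̂ = 2·4 = 8; e = 7.8 − 8 = -0.2
d=6: R̂ = 2·6 = 12; e = 7.8 − 12 = -4.2
d=10: R̂ = 2·10 = 20; e = 22.4 − 20 = 2.4
SSE = 4 + 0.04 + 17.64 + 5.76 = 27.44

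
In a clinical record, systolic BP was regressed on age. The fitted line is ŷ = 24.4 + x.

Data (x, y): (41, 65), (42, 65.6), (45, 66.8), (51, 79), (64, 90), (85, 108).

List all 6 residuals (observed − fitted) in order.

-0.4, -0.8, -2.6, 3.6, 1.6, -1.4

x=41: ŷ = 24.4 + 41 = 65.4; r = 65 − 65.4 = -0.4
x=42: ŷ = 24.4 + 42 = 66.4; r = 65.6 − 66.4 = -0.8
x=45: ŷ = 24.4 + 45 = 69.4; r = 66.8 − 69.4 = -2.6
x=51: ŷ = 24.4 + 51 = 75.4; r = 79 − 75.4 = 3.6
x=64: ŷ = 24.4 + 64 = 88.4; r = 90 − 88.4 = 1.6
x=85: ŷ = 24.4 + 85 = 109.4; r = 108 − 109.4 = -1.4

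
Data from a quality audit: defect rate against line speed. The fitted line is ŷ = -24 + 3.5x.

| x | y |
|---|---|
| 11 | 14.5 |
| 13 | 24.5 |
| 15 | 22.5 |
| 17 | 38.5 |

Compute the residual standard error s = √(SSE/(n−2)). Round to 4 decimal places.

s = 5.1962

x=11: ŷ = -24 + 3.5·11 = 14.5; e = 14.5 − 14.5 = 0
x=13: ŷ = -24 + 3.5·13 = 21.5; e = 24.5 − 21.5 = 3
x=15: ŷ = -24 + 3.5·15 = 28.5; e = 22.5 − 28.5 = -6
x=17: ŷ = -24 + 3.5·17 = 35.5; e = 38.5 − 35.5 = 3
SSE = 0 + 9 + 36 + 9 = 54
s = √(54/2) = √27 ≈ 5.1962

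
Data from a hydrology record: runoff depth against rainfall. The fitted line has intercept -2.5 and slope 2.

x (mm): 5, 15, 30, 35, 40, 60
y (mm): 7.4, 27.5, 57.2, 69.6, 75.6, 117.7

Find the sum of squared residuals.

x=5: ŷ = -2.5 + 2·5 = 7.5; r = 7.4 − 7.5 = -0.1
x=15: ŷ = -2.5 + 2·15 = 27.5; r = 27.5 − 27.5 = 0
x=30: ŷ = -2.5 + 2·30 = 57.5; r = 57.2 − 57.5 = -0.3
x=35: ŷ = -2.5 + 2·35 = 67.5; r = 69.6 − 67.5 = 2.1
x=40: ŷ = -2.5 + 2·40 = 77.5; r = 75.6 − 77.5 = -1.9
x=60: ŷ = -2.5 + 2·60 = 117.5; r = 117.7 − 117.5 = 0.2
SSE = 0.01 + 0 + 0.09 + 4.41 + 3.61 + 0.04 = 8.16

SSE = 8.16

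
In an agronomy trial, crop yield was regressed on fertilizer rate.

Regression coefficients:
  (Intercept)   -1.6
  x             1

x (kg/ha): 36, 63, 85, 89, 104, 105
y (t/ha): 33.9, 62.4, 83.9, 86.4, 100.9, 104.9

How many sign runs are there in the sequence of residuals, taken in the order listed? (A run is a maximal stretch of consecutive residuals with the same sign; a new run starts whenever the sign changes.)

4 runs

x=36: ŷ = -1.6 + 36 = 34.4; r = 33.9 − 34.4 = -0.5
x=63: ŷ = -1.6 + 63 = 61.4; r = 62.4 − 61.4 = 1
x=85: ŷ = -1.6 + 85 = 83.4; r = 83.9 − 83.4 = 0.5
x=89: ŷ = -1.6 + 89 = 87.4; r = 86.4 − 87.4 = -1
x=104: ŷ = -1.6 + 104 = 102.4; r = 100.9 − 102.4 = -1.5
x=105: ŷ = -1.6 + 105 = 103.4; r = 104.9 − 103.4 = 1.5
Signs: − + + − − +
Runs: −×1, +×2, −×2, +×1 → 4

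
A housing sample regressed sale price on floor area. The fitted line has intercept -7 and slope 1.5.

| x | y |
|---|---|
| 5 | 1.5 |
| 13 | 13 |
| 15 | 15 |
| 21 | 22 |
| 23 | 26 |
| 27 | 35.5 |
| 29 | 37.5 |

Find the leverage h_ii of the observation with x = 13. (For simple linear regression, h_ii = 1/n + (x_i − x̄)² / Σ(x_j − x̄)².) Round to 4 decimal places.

h = 0.2262

x̄ = (5 + 13 + 15 + 21 + 23 + 27 + 29)/7 = 19
Σ(x − x̄)² = 196 + 36 + 16 + 4 + 16 + 64 + 100 = 432
h = 1/7 + (-6)²/432 = 0.142857 + 0.0833333 = 0.2262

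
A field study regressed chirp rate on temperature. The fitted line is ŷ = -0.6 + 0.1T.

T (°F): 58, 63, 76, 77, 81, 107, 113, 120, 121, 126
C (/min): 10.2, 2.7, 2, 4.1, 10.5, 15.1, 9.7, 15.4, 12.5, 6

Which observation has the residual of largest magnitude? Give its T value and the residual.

T=58: ŷ = -0.6 + 0.1·58 = 5.2; r = 10.2 − 5.2 = 5
T=63: ŷ = -0.6 + 0.1·63 = 5.7; r = 2.7 − 5.7 = -3
T=76: ŷ = -0.6 + 0.1·76 = 7; r = 2 − 7 = -5
T=77: ŷ = -0.6 + 0.1·77 = 7.1; r = 4.1 − 7.1 = -3
T=81: ŷ = -0.6 + 0.1·81 = 7.5; r = 10.5 − 7.5 = 3
T=107: ŷ = -0.6 + 0.1·107 = 10.1; r = 15.1 − 10.1 = 5
T=113: ŷ = -0.6 + 0.1·113 = 10.7; r = 9.7 − 10.7 = -1
T=120: ŷ = -0.6 + 0.1·120 = 11.4; r = 15.4 − 11.4 = 4
T=121: ŷ = -0.6 + 0.1·121 = 11.5; r = 12.5 − 11.5 = 1
T=126: ŷ = -0.6 + 0.1·126 = 12; r = 6 − 12 = -6
Largest |r| is 6 at T = 126, residual -6.

T = 126, r = -6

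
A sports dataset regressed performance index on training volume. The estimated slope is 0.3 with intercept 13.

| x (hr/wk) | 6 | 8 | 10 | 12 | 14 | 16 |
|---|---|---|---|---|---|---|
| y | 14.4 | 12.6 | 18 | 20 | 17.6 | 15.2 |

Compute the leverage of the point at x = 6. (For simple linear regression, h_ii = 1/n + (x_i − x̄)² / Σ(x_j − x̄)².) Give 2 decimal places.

x̄ = (6 + 8 + 10 + 12 + 14 + 16)/6 = 11
Σ(x − x̄)² = 25 + 9 + 1 + 1 + 9 + 25 = 70
h = 1/6 + (-5)²/70 = 0.166667 + 0.357143 = 0.52

h = 0.52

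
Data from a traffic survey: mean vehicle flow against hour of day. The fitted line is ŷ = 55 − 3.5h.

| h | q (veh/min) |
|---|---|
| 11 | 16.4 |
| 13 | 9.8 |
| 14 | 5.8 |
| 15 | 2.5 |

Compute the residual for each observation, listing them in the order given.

h=11: ŷ = 55 − 3.5·11 = 16.5; r = 16.4 − 16.5 = -0.1
h=13: ŷ = 55 − 3.5·13 = 9.5; r = 9.8 − 9.5 = 0.3
h=14: ŷ = 55 − 3.5·14 = 6; r = 5.8 − 6 = -0.2
h=15: ŷ = 55 − 3.5·15 = 2.5; r = 2.5 − 2.5 = 0

-0.1, 0.3, -0.2, 0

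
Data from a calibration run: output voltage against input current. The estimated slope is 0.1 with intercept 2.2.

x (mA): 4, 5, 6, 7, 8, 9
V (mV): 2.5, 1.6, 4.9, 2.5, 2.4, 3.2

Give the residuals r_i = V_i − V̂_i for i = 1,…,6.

x=4: V̂ = 2.2 + 0.1·4 = 2.6; r = 2.5 − 2.6 = -0.1
x=5: V̂ = 2.2 + 0.1·5 = 2.7; r = 1.6 − 2.7 = -1.1
x=6: V̂ = 2.2 + 0.1·6 = 2.8; r = 4.9 − 2.8 = 2.1
x=7: V̂ = 2.2 + 0.1·7 = 2.9; r = 2.5 − 2.9 = -0.4
x=8: V̂ = 2.2 + 0.1·8 = 3; r = 2.4 − 3 = -0.6
x=9: V̂ = 2.2 + 0.1·9 = 3.1; r = 3.2 − 3.1 = 0.1

-0.1, -1.1, 2.1, -0.4, -0.6, 0.1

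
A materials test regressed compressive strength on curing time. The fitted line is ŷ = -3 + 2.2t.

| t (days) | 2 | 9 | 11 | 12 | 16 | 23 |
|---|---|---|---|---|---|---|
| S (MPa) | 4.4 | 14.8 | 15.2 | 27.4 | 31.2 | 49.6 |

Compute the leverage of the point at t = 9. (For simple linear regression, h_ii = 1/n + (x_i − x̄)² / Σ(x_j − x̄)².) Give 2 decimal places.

t̄ = (2 + 9 + 11 + 12 + 16 + 23)/6 = 12.1667
Σ(t − t̄)² = 103.361 + 10.0278 + 1.36111 + 0.0277778 + 14.6944 + 117.361 = 246.833
h = 1/6 + (-3.16667)²/246.833 = 0.166667 + 0.0406257 = 0.21

h = 0.21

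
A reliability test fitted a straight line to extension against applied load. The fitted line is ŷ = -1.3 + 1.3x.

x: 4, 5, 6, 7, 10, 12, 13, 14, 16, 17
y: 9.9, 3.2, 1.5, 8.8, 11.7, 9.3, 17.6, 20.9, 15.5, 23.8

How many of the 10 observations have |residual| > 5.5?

x=4: ŷ = -1.3 + 1.3·4 = 3.9; e = 9.9 − 3.9 = 6
x=5: ŷ = -1.3 + 1.3·5 = 5.2; e = 3.2 − 5.2 = -2
x=6: ŷ = -1.3 + 1.3·6 = 6.5; e = 1.5 − 6.5 = -5
x=7: ŷ = -1.3 + 1.3·7 = 7.8; e = 8.8 − 7.8 = 1
x=10: ŷ = -1.3 + 1.3·10 = 11.7; e = 11.7 − 11.7 = 0
x=12: ŷ = -1.3 + 1.3·12 = 14.3; e = 9.3 − 14.3 = -5
x=13: ŷ = -1.3 + 1.3·13 = 15.6; e = 17.6 − 15.6 = 2
x=14: ŷ = -1.3 + 1.3·14 = 16.9; e = 20.9 − 16.9 = 4
x=16: ŷ = -1.3 + 1.3·16 = 19.5; e = 15.5 − 19.5 = -4
x=17: ŷ = -1.3 + 1.3·17 = 20.8; e = 23.8 − 20.8 = 3
|e| > 5.5: x=4 (|e|=6) → 1

1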